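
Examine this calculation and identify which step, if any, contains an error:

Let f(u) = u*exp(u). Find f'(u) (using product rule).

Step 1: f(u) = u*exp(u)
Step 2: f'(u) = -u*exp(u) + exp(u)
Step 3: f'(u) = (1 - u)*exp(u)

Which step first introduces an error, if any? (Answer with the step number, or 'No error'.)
Step 2

Step 2 is incorrect due to a sign flip.
The step shows: -u*exp(u) + exp(u)
The correct value should be: u*exp(u) + exp(u)

Explanation: The sign of one term was flipped: the term u*exp(u) was incorrectly written as -u*exp(u)
The later steps are derived from this incorrect expression, so the error originates in Step 2.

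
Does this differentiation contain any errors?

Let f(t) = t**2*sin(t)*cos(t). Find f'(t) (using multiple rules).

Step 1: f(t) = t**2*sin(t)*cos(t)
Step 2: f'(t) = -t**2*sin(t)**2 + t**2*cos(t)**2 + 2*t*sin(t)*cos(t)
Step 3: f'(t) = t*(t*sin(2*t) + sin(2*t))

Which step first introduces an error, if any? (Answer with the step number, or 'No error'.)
Step 3

Step 3 is incorrect due to a wrong trig function.
The step shows: t*(t*sin(2*t) + sin(2*t))
The correct value should be: t*(t*cos(2*t) + sin(2*t))

Explanation: cos(2*t) was incorrectly written as sin(2*t): the term t*(t*cos(2*t) + sin(2*t)) was incorrectly written as t*(t*sin(2*t) + sin(2*t))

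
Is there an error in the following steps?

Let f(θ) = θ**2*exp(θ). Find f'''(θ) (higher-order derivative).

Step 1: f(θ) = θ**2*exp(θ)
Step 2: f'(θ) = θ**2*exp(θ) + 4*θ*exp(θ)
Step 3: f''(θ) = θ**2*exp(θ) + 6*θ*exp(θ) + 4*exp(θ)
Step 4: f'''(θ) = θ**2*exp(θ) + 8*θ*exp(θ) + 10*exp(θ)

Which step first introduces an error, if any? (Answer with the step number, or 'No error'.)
Step 2

Step 2 is incorrect due to a wrong coefficient.
The step shows: θ**2*exp(θ) + 4*θ*exp(θ)
The correct value should be: θ**2*exp(θ) + 2*θ*exp(θ)

Explanation: The coefficient 2 was incorrectly written as 4: the term 2*θ*exp(θ) was incorrectly written as 4*θ*exp(θ)
The later steps are derived from this incorrect expression, so the error originates in Step 2.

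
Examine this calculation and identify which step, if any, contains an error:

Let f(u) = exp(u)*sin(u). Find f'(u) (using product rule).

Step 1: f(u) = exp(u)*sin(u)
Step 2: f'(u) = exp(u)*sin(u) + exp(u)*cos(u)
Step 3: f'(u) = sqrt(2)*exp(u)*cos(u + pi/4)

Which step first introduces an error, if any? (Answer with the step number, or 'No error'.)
Step 3

Step 3 is incorrect due to a wrong trig function.
The step shows: sqrt(2)*exp(u)*cos(u + pi/4)
The correct value should be: sqrt(2)*exp(u)*sin(u + pi/4)

Explanation: sin(u + pi/4) was incorrectly written as cos(u + pi/4): the term sqrt(2)*exp(u)*sin(u + pi/4) was incorrectly written as sqrt(2)*exp(u)*cos(u + pi/4)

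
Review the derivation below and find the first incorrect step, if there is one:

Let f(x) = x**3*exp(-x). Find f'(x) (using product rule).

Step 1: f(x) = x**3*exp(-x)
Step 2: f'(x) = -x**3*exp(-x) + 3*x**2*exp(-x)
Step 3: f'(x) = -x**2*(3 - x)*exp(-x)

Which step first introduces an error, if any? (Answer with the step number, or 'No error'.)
Step 3

Step 3 is incorrect due to a sign flip.
The step shows: -x**2*(3 - x)*exp(-x)
The correct value should be: x**2*(3 - x)*exp(-x)

Explanation: The sign of the whole expression was flipped: the term x**2*(3 - x)*exp(-x) was incorrectly written as -x**2*(3 - x)*exp(-x)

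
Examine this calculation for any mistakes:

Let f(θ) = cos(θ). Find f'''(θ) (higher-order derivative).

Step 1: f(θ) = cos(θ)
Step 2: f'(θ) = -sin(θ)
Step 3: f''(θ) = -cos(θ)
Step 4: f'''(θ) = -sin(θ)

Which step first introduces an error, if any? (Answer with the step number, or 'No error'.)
Step 4

Step 4 is incorrect due to a sign flip.
The step shows: -sin(θ)
The correct value should be: sin(θ)

Explanation: The sign of the whole expression was flipped: the term sin(θ) was incorrectly written as -sin(θ)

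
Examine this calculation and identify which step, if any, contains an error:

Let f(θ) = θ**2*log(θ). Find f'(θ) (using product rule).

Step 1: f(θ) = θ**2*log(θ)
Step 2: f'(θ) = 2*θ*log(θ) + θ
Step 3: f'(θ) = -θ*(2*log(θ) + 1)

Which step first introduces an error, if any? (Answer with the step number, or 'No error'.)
Step 3

Step 3 is incorrect due to a sign flip.
The step shows: -θ*(2*log(θ) + 1)
The correct value should be: θ*(2*log(θ) + 1)

Explanation: The sign of the whole expression was flipped: the term θ*(2*log(θ) + 1) was incorrectly written as -θ*(2*log(θ) + 1)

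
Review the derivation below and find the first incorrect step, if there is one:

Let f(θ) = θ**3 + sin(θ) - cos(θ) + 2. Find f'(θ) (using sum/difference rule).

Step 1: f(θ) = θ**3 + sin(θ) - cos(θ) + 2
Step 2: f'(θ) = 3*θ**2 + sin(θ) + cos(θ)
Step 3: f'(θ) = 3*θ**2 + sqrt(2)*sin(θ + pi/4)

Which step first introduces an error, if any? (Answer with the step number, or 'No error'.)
No error

All steps in this derivation are correct.
The final answer f'(θ) = 3*θ**2 + sqrt(2)*sin(θ + pi/4) is valid.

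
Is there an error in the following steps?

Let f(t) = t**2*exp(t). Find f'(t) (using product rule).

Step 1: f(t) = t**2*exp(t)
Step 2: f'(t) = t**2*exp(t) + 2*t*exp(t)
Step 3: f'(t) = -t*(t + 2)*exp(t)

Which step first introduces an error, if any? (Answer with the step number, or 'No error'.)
Step 3

Step 3 is incorrect due to a sign flip.
The step shows: -t*(t + 2)*exp(t)
The correct value should be: t*(t + 2)*exp(t)

Explanation: The sign of the whole expression was flipped: the term t*(t + 2)*exp(t) was incorrectly written as -t*(t + 2)*exp(t)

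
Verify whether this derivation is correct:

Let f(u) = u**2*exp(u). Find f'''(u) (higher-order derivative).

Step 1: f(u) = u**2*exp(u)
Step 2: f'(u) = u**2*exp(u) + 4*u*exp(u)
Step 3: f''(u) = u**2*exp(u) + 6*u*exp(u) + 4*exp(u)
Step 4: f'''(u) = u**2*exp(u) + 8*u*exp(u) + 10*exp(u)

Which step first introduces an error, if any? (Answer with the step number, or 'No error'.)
Step 2

Step 2 is incorrect due to a wrong coefficient.
The step shows: u**2*exp(u) + 4*u*exp(u)
The correct value should be: u**2*exp(u) + 2*u*exp(u)

Explanation: The coefficient 2 was incorrectly written as 4: the term 2*u*exp(u) was incorrectly written as 4*u*exp(u)
The later steps are derived from this incorrect expression, so the error originates in Step 2.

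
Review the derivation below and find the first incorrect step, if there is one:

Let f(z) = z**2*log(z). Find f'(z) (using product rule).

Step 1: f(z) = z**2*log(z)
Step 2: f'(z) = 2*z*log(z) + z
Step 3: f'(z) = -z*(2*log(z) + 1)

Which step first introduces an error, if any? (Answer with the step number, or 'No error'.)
Step 3

Step 3 is incorrect due to a sign flip.
The step shows: -z*(2*log(z) + 1)
The correct value should be: z*(2*log(z) + 1)

Explanation: The sign of the whole expression was flipped: the term z*(2*log(z) + 1) was incorrectly written as -z*(2*log(z) + 1)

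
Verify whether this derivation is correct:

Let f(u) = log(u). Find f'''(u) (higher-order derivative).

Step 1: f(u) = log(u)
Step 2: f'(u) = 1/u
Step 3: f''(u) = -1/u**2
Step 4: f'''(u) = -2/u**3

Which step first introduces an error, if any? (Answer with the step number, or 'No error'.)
Step 4

Step 4 is incorrect due to a sign flip.
The step shows: -2/u**3
The correct value should be: 2/u**3

Explanation: The sign of the whole expression was flipped: the term 2/u**3 was incorrectly written as -2/u**3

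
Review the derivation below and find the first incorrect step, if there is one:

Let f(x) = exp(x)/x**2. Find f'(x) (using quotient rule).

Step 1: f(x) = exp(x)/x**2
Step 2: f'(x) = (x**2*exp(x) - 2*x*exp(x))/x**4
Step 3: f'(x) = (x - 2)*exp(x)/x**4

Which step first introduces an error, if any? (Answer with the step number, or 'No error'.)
Step 3

Step 3 is incorrect due to a wrong exponent.
The step shows: (x - 2)*exp(x)/x**4
The correct value should be: (x - 2)*exp(x)/x**3

Explanation: The exponent -3 on x was incorrectly written as -4: the term (x - 2)*exp(x)/x**3 was incorrectly written as (x - 2)*exp(x)/x**4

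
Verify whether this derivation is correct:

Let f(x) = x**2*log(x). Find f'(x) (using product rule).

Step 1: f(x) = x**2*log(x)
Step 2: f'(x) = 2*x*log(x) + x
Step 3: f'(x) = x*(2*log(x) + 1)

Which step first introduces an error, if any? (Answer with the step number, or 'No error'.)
No error

All steps in this derivation are correct.
The final answer f'(x) = x*(2*log(x) + 1) is valid.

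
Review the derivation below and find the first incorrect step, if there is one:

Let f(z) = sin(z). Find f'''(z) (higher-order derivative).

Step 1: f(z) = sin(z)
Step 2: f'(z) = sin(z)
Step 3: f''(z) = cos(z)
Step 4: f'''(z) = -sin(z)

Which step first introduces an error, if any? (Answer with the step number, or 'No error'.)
Step 2

Step 2 is incorrect due to a wrong trig function.
The step shows: sin(z)
The correct value should be: cos(z)

Explanation: cos(z) was incorrectly written as sin(z): the term cos(z) was incorrectly written as sin(z)
The later steps are derived from this incorrect expression, so the error originates in Step 2.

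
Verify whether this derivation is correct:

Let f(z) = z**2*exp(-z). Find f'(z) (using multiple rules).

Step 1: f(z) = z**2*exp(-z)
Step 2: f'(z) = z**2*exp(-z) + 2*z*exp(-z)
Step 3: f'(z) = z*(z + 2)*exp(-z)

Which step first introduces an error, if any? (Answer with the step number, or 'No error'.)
Step 2

Step 2 is incorrect due to a sign flip.
The step shows: z**2*exp(-z) + 2*z*exp(-z)
The correct value should be: -z**2*exp(-z) + 2*z*exp(-z)

Explanation: The sign of one term was flipped: the term -z**2*exp(-z) was incorrectly written as z**2*exp(-z)
The later steps are derived from this incorrect expression, so the error originates in Step 2.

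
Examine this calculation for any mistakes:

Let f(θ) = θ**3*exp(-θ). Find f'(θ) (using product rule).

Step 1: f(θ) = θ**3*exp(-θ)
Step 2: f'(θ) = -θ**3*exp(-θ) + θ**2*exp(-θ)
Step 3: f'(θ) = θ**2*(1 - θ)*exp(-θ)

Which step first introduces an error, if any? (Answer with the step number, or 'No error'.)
Step 2

Step 2 is incorrect due to a wrong coefficient.
The step shows: -θ**3*exp(-θ) + θ**2*exp(-θ)
The correct value should be: -θ**3*exp(-θ) + 3*θ**2*exp(-θ)

Explanation: The coefficient 3 was incorrectly written as 1: the term 3*θ**2*exp(-θ) was incorrectly written as θ**2*exp(-θ)
The later steps are derived from this incorrect expression, so the error originates in Step 2.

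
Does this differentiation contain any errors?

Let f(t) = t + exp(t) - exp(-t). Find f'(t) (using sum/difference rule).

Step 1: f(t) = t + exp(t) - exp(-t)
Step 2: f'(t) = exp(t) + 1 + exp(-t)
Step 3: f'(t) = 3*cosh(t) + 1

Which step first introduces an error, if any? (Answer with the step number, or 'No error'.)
Step 3

Step 3 is incorrect due to a wrong coefficient.
The step shows: 3*cosh(t) + 1
The correct value should be: 2*cosh(t) + 1

Explanation: The coefficient 2 was incorrectly written as 3: the term 2*cosh(t) was incorrectly written as 3*cosh(t)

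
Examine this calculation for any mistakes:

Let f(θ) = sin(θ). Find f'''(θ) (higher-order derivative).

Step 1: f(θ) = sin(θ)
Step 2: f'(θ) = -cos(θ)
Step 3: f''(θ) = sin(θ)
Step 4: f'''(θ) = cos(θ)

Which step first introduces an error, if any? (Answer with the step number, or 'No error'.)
Step 2

Step 2 is incorrect due to a sign flip.
The step shows: -cos(θ)
The correct value should be: cos(θ)

Explanation: The sign of the whole expression was flipped: the term cos(θ) was incorrectly written as -cos(θ)
The later steps are derived from this incorrect expression, so the error originates in Step 2.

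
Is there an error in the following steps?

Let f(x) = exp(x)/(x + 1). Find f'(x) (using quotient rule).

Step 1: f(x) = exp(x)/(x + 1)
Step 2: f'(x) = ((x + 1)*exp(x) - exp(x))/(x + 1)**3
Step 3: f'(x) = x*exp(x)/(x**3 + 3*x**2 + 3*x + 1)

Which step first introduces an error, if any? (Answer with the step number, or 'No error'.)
Step 2

Step 2 is incorrect due to a wrong exponent.
The step shows: ((x + 1)*exp(x) - exp(x))/(x + 1)**3
The correct value should be: ((x + 1)*exp(x) - exp(x))/(x + 1)**2

Explanation: The exponent -2 on x + 1 was incorrectly written as -3: the term ((x + 1)*exp(x) - exp(x))/(x + 1)**2 was incorrectly written as ((x + 1)*exp(x) - exp(x))/(x + 1)**3
The later steps are derived from this incorrect expression, so the error originates in Step 2.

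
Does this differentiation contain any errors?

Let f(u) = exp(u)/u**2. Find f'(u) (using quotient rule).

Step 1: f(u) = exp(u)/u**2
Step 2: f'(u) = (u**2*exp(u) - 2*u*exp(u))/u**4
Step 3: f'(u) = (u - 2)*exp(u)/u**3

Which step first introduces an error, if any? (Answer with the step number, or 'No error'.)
No error

All steps in this derivation are correct.
The final answer f'(u) = (u - 2)*exp(u)/u**3 is valid.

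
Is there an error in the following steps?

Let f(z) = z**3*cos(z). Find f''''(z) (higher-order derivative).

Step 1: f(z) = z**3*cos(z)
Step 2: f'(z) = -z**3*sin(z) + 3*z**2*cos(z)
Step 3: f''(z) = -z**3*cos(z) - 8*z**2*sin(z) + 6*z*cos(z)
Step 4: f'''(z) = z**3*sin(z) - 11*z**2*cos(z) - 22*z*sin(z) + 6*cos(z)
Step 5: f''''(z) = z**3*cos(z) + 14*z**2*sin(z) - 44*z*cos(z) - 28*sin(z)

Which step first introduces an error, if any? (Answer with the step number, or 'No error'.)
Step 3

Step 3 is incorrect due to a wrong coefficient.
The step shows: -z**3*cos(z) - 8*z**2*sin(z) + 6*z*cos(z)
The correct value should be: -z**3*cos(z) - 6*z**2*sin(z) + 6*z*cos(z)

Explanation: The coefficient -6 was incorrectly written as -8: the term -6*z**2*sin(z) was incorrectly written as -8*z**2*sin(z)
The later steps are derived from this incorrect expression, so the error originates in Step 3.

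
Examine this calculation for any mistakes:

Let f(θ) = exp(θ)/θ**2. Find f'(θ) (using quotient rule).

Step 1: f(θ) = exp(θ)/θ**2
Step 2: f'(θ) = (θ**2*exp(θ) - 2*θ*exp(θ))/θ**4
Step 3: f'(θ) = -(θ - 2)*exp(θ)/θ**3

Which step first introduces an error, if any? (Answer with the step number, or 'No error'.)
Step 3

Step 3 is incorrect due to a sign flip.
The step shows: -(θ - 2)*exp(θ)/θ**3
The correct value should be: (θ - 2)*exp(θ)/θ**3

Explanation: The sign of the whole expression was flipped: the term (θ - 2)*exp(θ)/θ**3 was incorrectly written as -(θ - 2)*exp(θ)/θ**3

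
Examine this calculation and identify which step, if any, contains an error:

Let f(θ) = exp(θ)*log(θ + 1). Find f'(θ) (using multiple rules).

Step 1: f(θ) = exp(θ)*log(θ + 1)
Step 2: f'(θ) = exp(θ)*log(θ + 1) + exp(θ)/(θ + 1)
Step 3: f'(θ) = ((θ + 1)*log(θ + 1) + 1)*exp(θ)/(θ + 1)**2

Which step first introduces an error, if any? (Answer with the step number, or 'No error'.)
Step 3

Step 3 is incorrect due to a wrong exponent.
The step shows: ((θ + 1)*log(θ + 1) + 1)*exp(θ)/(θ + 1)**2
The correct value should be: ((θ + 1)*log(θ + 1) + 1)*exp(θ)/(θ + 1)

Explanation: The exponent -1 on θ + 1 was incorrectly written as -2: the term ((θ + 1)*log(θ + 1) + 1)*exp(θ)/(θ + 1) was incorrectly written as ((θ + 1)*log(θ + 1) + 1)*exp(θ)/(θ + 1)**2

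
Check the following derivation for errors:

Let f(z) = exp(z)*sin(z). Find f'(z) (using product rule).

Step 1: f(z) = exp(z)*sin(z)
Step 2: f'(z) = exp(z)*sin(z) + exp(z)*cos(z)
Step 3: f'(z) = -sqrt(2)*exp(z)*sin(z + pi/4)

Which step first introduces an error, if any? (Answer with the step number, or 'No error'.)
Step 3

Step 3 is incorrect due to a sign flip.
The step shows: -sqrt(2)*exp(z)*sin(z + pi/4)
The correct value should be: sqrt(2)*exp(z)*sin(z + pi/4)

Explanation: The sign of the whole expression was flipped: the term sqrt(2)*exp(z)*sin(z + pi/4) was incorrectly written as -sqrt(2)*exp(z)*sin(z + pi/4)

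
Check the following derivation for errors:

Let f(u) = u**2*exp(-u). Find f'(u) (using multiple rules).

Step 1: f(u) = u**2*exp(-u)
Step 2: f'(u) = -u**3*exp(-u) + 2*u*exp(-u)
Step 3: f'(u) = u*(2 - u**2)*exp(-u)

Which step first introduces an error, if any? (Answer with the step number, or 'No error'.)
Step 2

Step 2 is incorrect due to a wrong exponent.
The step shows: -u**3*exp(-u) + 2*u*exp(-u)
The correct value should be: -u**2*exp(-u) + 2*u*exp(-u)

Explanation: The exponent 2 on u was incorrectly written as 3: the term -u**2*exp(-u) was incorrectly written as -u**3*exp(-u)
The later steps are derived from this incorrect expression, so the error originates in Step 2.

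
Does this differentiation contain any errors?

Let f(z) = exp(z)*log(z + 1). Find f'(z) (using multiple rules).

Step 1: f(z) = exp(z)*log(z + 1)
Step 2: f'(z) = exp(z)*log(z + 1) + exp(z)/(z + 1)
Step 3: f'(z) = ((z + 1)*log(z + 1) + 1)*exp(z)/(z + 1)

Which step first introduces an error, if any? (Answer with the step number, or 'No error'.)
No error

All steps in this derivation are correct.
The final answer f'(z) = ((z + 1)*log(z + 1) + 1)*exp(z)/(z + 1) is valid.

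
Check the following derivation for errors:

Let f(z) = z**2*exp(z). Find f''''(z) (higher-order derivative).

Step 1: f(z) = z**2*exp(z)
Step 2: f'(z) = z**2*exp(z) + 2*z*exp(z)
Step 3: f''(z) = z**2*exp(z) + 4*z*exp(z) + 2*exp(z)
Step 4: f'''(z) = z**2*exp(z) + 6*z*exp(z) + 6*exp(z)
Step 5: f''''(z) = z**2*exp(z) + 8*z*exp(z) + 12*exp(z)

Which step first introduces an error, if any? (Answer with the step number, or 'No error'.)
No error

All steps in this derivation are correct.
The final answer f''''(z) = z**2*exp(z) + 8*z*exp(z) + 12*exp(z) is valid.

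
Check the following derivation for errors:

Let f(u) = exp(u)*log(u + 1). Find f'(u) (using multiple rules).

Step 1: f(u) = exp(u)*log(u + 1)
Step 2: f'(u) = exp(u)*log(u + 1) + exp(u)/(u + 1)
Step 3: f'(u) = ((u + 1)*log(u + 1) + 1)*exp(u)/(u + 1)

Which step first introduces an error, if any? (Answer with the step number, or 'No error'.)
No error

All steps in this derivation are correct.
The final answer f'(u) = ((u + 1)*log(u + 1) + 1)*exp(u)/(u + 1) is valid.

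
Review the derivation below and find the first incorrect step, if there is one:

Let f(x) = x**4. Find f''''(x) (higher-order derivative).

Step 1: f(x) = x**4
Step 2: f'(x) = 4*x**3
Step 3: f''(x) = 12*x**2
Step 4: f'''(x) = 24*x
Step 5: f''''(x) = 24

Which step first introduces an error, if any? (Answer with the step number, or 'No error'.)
No error

All steps in this derivation are correct.
The final answer f''''(x) = 24 is valid.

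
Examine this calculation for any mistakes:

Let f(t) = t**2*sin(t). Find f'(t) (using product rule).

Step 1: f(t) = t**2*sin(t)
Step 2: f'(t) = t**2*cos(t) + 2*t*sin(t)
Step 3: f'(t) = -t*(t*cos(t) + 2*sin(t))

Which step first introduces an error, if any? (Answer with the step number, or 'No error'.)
Step 3

Step 3 is incorrect due to a sign flip.
The step shows: -t*(t*cos(t) + 2*sin(t))
The correct value should be: t*(t*cos(t) + 2*sin(t))

Explanation: The sign of the whole expression was flipped: the term t*(t*cos(t) + 2*sin(t)) was incorrectly written as -t*(t*cos(t) + 2*sin(t))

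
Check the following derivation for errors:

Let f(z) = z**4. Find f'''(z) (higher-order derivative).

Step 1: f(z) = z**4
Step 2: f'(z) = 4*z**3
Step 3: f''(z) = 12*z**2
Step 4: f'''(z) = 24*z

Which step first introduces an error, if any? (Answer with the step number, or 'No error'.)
No error

All steps in this derivation are correct.
The final answer f'''(z) = 24*z is valid.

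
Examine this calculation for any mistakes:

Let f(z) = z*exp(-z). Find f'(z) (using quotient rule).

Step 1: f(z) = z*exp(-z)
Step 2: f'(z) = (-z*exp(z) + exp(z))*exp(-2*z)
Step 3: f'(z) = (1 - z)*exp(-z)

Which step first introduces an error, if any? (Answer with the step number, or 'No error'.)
No error

All steps in this derivation are correct.
The final answer f'(z) = (1 - z)*exp(-z) is valid.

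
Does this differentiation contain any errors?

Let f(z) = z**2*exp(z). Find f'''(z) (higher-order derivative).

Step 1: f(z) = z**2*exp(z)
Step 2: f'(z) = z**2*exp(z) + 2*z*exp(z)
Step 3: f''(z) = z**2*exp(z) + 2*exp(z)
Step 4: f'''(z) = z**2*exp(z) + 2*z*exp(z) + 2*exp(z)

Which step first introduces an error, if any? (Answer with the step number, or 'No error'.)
Step 3

Step 3 is incorrect due to a dropped term.
The step shows: z**2*exp(z) + 2*exp(z)
The correct value should be: z**2*exp(z) + 4*z*exp(z) + 2*exp(z)

Explanation: A term was dropped: the term 4*z*exp(z) was incorrectly omitted
The later steps are derived from this incorrect expression, so the error originates in Step 3.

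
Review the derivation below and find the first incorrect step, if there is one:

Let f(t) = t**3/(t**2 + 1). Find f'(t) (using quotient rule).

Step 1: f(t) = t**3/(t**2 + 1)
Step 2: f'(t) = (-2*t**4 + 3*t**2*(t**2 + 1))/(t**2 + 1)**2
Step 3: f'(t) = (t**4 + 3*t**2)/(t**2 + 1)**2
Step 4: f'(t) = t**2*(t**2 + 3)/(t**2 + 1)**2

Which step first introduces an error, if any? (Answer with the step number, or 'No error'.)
No error

All steps in this derivation are correct.
The final answer f'(t) = t**2*(t**2 + 3)/(t**2 + 1)**2 is valid.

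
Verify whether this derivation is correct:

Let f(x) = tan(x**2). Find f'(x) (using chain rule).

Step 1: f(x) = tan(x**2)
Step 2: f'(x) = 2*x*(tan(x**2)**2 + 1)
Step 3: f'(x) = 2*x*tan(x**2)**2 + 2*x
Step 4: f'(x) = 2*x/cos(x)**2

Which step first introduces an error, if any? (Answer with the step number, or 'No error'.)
Step 4

Step 4 is incorrect due to a wrong exponent.
The step shows: 2*x/cos(x)**2
The correct value should be: 2*x/cos(x**2)**2

Explanation: The exponent 2 on x was incorrectly written as 1: the term 2*x/cos(x**2)**2 was incorrectly written as 2*x/cos(x)**2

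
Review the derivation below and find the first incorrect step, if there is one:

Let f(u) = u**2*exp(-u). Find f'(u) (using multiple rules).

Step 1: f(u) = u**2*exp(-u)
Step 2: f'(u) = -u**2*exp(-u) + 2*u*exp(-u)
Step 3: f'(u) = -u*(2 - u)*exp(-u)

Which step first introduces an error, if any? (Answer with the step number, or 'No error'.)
Step 3

Step 3 is incorrect due to a sign flip.
The step shows: -u*(2 - u)*exp(-u)
The correct value should be: u*(2 - u)*exp(-u)

Explanation: The sign of the whole expression was flipped: the term u*(2 - u)*exp(-u) was incorrectly written as -u*(2 - u)*exp(-u)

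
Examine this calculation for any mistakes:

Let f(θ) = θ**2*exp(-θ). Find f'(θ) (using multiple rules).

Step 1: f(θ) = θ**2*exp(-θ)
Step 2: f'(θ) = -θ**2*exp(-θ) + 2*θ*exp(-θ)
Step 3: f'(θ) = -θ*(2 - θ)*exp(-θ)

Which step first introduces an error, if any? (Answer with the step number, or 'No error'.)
Step 3

Step 3 is incorrect due to a sign flip.
The step shows: -θ*(2 - θ)*exp(-θ)
The correct value should be: θ*(2 - θ)*exp(-θ)

Explanation: The sign of the whole expression was flipped: the term θ*(2 - θ)*exp(-θ) was incorrectly written as -θ*(2 - θ)*exp(-θ)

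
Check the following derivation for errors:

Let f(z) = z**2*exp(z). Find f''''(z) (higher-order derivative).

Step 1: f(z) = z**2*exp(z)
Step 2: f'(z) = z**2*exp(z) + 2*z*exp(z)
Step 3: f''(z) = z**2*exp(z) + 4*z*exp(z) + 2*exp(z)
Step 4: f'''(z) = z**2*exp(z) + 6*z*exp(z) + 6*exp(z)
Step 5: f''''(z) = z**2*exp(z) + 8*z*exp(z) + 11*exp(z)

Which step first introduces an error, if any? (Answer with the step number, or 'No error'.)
Step 5

Step 5 is incorrect due to a wrong coefficient.
The step shows: z**2*exp(z) + 8*z*exp(z) + 11*exp(z)
The correct value should be: z**2*exp(z) + 8*z*exp(z) + 12*exp(z)

Explanation: The coefficient 12 was incorrectly written as 11: the term 12*exp(z) was incorrectly written as 11*exp(z)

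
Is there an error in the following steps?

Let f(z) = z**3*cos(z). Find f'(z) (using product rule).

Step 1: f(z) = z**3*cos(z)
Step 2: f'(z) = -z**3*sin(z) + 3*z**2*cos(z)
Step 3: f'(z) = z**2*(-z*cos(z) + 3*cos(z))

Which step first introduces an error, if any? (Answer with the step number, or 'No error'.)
Step 3

Step 3 is incorrect due to a wrong trig function.
The step shows: z**2*(-z*cos(z) + 3*cos(z))
The correct value should be: z**2*(-z*sin(z) + 3*cos(z))

Explanation: sin(z) was incorrectly written as cos(z): the term z**2*(-z*sin(z) + 3*cos(z)) was incorrectly written as z**2*(-z*cos(z) + 3*cos(z))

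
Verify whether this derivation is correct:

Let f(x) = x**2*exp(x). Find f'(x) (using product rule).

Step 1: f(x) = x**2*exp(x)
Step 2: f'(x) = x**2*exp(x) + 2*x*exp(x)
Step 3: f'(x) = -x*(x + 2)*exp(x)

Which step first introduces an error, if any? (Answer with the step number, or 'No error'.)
Step 3

Step 3 is incorrect due to a sign flip.
The step shows: -x*(x + 2)*exp(x)
The correct value should be: x*(x + 2)*exp(x)

Explanation: The sign of the whole expression was flipped: the term x*(x + 2)*exp(x) was incorrectly written as -x*(x + 2)*exp(x)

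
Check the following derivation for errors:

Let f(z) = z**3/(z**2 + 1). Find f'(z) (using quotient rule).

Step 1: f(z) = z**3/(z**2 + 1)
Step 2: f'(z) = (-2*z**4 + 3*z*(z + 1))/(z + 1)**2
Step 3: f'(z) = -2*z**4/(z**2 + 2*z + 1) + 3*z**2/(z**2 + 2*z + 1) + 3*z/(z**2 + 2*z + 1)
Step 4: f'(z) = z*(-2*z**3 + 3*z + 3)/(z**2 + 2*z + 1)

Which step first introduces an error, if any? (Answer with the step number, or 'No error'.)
Step 2

Step 2 is incorrect due to a wrong exponent.
The step shows: (-2*z**4 + 3*z*(z + 1))/(z + 1)**2
The correct value should be: (-2*z**4 + 3*z**2*(z**2 + 1))/(z**2 + 1)**2

Explanation: The exponent 2 on z was incorrectly written as 1: the term (-2*z**4 + 3*z**2*(z**2 + 1))/(z**2 + 1)**2 was incorrectly written as (-2*z**4 + 3*z*(z + 1))/(z + 1)**2
The later steps are derived from this incorrect expression, so the error originates in Step 2.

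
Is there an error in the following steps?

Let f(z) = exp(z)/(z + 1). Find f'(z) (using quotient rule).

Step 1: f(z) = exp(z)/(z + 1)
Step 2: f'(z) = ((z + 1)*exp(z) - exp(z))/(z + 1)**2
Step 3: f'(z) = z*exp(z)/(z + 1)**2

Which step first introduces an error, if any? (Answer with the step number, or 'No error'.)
No error

All steps in this derivation are correct.
The final answer f'(z) = z*exp(z)/(z + 1)**2 is valid.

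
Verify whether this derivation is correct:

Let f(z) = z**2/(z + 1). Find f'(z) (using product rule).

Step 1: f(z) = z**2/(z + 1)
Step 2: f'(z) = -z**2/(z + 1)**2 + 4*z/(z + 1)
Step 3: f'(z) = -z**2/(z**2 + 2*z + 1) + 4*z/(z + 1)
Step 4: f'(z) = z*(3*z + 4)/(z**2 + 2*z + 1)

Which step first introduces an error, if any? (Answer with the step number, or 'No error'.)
Step 2

Step 2 is incorrect due to a wrong coefficient.
The step shows: -z**2/(z + 1)**2 + 4*z/(z + 1)
The correct value should be: -z**2/(z + 1)**2 + 2*z/(z + 1)

Explanation: The coefficient 2 was incorrectly written as 4: the term 2*z/(z + 1) was incorrectly written as 4*z/(z + 1)
The later steps are derived from this incorrect expression, so the error originates in Step 2.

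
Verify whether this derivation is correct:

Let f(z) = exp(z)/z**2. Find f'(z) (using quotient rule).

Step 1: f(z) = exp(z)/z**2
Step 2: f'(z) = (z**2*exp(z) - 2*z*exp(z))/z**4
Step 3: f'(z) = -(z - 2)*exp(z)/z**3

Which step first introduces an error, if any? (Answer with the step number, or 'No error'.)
Step 3

Step 3 is incorrect due to a sign flip.
The step shows: -(z - 2)*exp(z)/z**3
The correct value should be: (z - 2)*exp(z)/z**3

Explanation: The sign of the whole expression was flipped: the term (z - 2)*exp(z)/z**3 was incorrectly written as -(z - 2)*exp(z)/z**3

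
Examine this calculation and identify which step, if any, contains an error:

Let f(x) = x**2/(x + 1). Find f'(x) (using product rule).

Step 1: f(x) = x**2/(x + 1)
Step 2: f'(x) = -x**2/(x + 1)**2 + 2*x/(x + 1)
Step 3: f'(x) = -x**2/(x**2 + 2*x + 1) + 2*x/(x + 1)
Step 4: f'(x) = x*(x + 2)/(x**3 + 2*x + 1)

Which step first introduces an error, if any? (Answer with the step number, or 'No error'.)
Step 4

Step 4 is incorrect due to a wrong exponent.
The step shows: x*(x + 2)/(x**3 + 2*x + 1)
The correct value should be: x*(x + 2)/(x**2 + 2*x + 1)

Explanation: The exponent 2 on x was incorrectly written as 3: the term x*(x + 2)/(x**2 + 2*x + 1) was incorrectly written as x*(x + 2)/(x**3 + 2*x + 1)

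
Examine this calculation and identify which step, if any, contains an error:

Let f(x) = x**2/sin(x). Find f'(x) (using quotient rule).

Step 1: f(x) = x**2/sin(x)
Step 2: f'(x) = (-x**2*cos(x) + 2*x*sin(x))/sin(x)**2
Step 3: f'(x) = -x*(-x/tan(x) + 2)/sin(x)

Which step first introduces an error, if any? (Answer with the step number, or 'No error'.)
Step 3

Step 3 is incorrect due to a sign flip.
The step shows: -x*(-x/tan(x) + 2)/sin(x)
The correct value should be: x*(-x/tan(x) + 2)/sin(x)

Explanation: The sign of the whole expression was flipped: the term x*(-x/tan(x) + 2)/sin(x) was incorrectly written as -x*(-x/tan(x) + 2)/sin(x)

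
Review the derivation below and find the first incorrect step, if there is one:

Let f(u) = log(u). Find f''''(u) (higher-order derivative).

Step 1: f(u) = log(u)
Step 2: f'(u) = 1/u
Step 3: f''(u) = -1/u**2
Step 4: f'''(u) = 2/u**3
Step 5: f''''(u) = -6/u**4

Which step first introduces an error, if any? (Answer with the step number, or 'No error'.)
No error

All steps in this derivation are correct.
The final answer f''''(u) = -6/u**4 is valid.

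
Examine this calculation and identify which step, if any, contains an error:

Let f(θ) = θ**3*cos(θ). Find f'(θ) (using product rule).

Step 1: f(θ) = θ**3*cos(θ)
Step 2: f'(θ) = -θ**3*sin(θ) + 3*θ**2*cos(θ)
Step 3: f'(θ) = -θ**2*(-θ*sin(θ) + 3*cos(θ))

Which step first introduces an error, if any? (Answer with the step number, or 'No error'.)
Step 3

Step 3 is incorrect due to a sign flip.
The step shows: -θ**2*(-θ*sin(θ) + 3*cos(θ))
The correct value should be: θ**2*(-θ*sin(θ) + 3*cos(θ))

Explanation: The sign of the whole expression was flipped: the term θ**2*(-θ*sin(θ) + 3*cos(θ)) was incorrectly written as -θ**2*(-θ*sin(θ) + 3*cos(θ))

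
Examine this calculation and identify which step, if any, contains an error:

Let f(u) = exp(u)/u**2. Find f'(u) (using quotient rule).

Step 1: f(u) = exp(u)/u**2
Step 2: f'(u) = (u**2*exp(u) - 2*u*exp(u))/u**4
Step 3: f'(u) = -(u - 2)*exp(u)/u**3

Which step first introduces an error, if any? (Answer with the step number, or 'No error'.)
Step 3

Step 3 is incorrect due to a sign flip.
The step shows: -(u - 2)*exp(u)/u**3
The correct value should be: (u - 2)*exp(u)/u**3

Explanation: The sign of the whole expression was flipped: the term (u - 2)*exp(u)/u**3 was incorrectly written as -(u - 2)*exp(u)/u**3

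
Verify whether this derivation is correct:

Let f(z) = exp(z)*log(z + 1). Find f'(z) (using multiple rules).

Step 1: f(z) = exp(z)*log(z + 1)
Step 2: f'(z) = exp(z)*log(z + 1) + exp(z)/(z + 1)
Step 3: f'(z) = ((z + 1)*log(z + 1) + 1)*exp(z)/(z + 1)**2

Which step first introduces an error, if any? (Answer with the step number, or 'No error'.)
Step 3

Step 3 is incorrect due to a wrong exponent.
The step shows: ((z + 1)*log(z + 1) + 1)*exp(z)/(z + 1)**2
The correct value should be: ((z + 1)*log(z + 1) + 1)*exp(z)/(z + 1)

Explanation: The exponent -1 on z + 1 was incorrectly written as -2: the term ((z + 1)*log(z + 1) + 1)*exp(z)/(z + 1) was incorrectly written as ((z + 1)*log(z + 1) + 1)*exp(z)/(z + 1)**2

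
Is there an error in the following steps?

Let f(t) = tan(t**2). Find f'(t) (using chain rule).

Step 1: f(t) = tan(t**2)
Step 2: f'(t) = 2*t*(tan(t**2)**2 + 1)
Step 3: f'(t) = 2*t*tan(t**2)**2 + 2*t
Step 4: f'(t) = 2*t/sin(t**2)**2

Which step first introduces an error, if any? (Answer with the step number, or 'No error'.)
Step 4

Step 4 is incorrect due to a wrong trig function.
The step shows: 2*t/sin(t**2)**2
The correct value should be: 2*t/cos(t**2)**2

Explanation: cos(t**2) was incorrectly written as sin(t**2): the term 2*t/cos(t**2)**2 was incorrectly written as 2*t/sin(t**2)**2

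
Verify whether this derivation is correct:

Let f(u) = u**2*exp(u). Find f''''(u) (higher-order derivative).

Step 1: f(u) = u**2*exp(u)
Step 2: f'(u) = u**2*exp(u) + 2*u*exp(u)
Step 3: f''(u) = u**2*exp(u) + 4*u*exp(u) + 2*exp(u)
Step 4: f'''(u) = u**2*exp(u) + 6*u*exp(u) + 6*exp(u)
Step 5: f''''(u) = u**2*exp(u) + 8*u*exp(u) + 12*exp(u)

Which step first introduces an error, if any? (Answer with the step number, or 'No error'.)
No error

All steps in this derivation are correct.
The final answer f''''(u) = u**2*exp(u) + 8*u*exp(u) + 12*exp(u) is valid.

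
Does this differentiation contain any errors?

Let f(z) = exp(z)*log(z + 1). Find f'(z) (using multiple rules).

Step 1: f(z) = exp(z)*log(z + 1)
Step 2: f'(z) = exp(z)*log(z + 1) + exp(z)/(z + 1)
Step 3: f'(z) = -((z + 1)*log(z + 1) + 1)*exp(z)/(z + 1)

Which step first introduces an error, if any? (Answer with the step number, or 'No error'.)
Step 3

Step 3 is incorrect due to a sign flip.
The step shows: -((z + 1)*log(z + 1) + 1)*exp(z)/(z + 1)
The correct value should be: ((z + 1)*log(z + 1) + 1)*exp(z)/(z + 1)

Explanation: The sign of the whole expression was flipped: the term ((z + 1)*log(z + 1) + 1)*exp(z)/(z + 1) was incorrectly written as -((z + 1)*log(z + 1) + 1)*exp(z)/(z + 1)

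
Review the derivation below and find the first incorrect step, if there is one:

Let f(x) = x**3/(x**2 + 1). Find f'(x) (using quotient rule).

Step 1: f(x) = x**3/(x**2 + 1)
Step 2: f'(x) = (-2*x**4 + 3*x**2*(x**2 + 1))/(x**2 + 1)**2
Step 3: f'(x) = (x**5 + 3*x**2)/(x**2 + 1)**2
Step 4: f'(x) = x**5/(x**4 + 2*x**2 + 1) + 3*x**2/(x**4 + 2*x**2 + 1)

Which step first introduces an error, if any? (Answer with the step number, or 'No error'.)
Step 3

Step 3 is incorrect due to a wrong exponent.
The step shows: (x**5 + 3*x**2)/(x**2 + 1)**2
The correct value should be: (x**4 + 3*x**2)/(x**2 + 1)**2

Explanation: The exponent 4 on x was incorrectly written as 5: the term (x**4 + 3*x**2)/(x**2 + 1)**2 was incorrectly written as (x**5 + 3*x**2)/(x**2 + 1)**2
The later steps are derived from this incorrect expression, so the error originates in Step 3.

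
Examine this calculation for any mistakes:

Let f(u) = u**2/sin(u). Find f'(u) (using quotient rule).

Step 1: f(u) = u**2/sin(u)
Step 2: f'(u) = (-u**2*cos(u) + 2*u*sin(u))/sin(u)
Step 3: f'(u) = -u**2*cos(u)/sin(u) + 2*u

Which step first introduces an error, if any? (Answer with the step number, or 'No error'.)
Step 2

Step 2 is incorrect due to a wrong exponent.
The step shows: (-u**2*cos(u) + 2*u*sin(u))/sin(u)
The correct value should be: (-u**2*cos(u) + 2*u*sin(u))/sin(u)**2

Explanation: The exponent -2 on sin(u) was incorrectly written as -1: the term (-u**2*cos(u) + 2*u*sin(u))/sin(u)**2 was incorrectly written as (-u**2*cos(u) + 2*u*sin(u))/sin(u)
The later steps are derived from this incorrect expression, so the error originates in Step 2.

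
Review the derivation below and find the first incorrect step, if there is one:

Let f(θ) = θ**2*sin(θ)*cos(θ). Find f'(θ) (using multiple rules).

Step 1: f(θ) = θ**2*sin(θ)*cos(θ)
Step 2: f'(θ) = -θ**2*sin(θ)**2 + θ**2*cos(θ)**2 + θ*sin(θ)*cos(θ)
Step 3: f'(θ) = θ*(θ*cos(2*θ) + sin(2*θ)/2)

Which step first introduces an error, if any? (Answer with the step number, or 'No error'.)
Step 2

Step 2 is incorrect due to a wrong coefficient.
The step shows: -θ**2*sin(θ)**2 + θ**2*cos(θ)**2 + θ*sin(θ)*cos(θ)
The correct value should be: -θ**2*sin(θ)**2 + θ**2*cos(θ)**2 + 2*θ*sin(θ)*cos(θ)

Explanation: The coefficient 2 was incorrectly written as 1: the term 2*θ*sin(θ)*cos(θ) was incorrectly written as θ*sin(θ)*cos(θ)
The later steps are derived from this incorrect expression, so the error originates in Step 2.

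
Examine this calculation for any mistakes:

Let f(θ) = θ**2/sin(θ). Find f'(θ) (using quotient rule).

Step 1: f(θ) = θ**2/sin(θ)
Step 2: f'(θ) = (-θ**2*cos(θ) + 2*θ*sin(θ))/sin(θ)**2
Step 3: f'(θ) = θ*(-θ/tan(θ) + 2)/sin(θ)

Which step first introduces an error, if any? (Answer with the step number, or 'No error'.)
No error

All steps in this derivation are correct.
The final answer f'(θ) = θ*(-θ/tan(θ) + 2)/sin(θ) is valid.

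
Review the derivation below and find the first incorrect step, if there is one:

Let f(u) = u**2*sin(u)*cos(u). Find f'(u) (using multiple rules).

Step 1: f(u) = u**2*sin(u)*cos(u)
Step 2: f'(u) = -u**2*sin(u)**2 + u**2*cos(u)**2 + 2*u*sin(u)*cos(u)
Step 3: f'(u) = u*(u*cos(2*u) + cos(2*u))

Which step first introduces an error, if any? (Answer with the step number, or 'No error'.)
Step 3

Step 3 is incorrect due to a wrong trig function.
The step shows: u*(u*cos(2*u) + cos(2*u))
The correct value should be: u*(u*cos(2*u) + sin(2*u))

Explanation: sin(2*u) was incorrectly written as cos(2*u): the term u*(u*cos(2*u) + sin(2*u)) was incorrectly written as u*(u*cos(2*u) + cos(2*u))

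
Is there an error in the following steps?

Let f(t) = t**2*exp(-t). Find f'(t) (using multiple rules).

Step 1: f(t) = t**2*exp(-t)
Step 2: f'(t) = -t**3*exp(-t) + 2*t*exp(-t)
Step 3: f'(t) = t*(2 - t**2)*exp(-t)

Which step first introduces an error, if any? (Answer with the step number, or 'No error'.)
Step 2

Step 2 is incorrect due to a wrong exponent.
The step shows: -t**3*exp(-t) + 2*t*exp(-t)
The correct value should be: -t**2*exp(-t) + 2*t*exp(-t)

Explanation: The exponent 2 on t was incorrectly written as 3: the term -t**2*exp(-t) was incorrectly written as -t**3*exp(-t)
The later steps are derived from this incorrect expression, so the error originates in Step 2.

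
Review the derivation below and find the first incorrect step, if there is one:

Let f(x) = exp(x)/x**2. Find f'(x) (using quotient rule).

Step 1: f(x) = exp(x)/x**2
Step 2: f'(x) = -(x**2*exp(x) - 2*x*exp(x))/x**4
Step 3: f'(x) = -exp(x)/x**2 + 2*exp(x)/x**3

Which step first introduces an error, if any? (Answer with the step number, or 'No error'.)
Step 2

Step 2 is incorrect due to a sign flip.
The step shows: -(x**2*exp(x) - 2*x*exp(x))/x**4
The correct value should be: (x**2*exp(x) - 2*x*exp(x))/x**4

Explanation: The sign of the whole expression was flipped: the term (x**2*exp(x) - 2*x*exp(x))/x**4 was incorrectly written as -(x**2*exp(x) - 2*x*exp(x))/x**4
The later steps are derived from this incorrect expression, so the error originates in Step 2.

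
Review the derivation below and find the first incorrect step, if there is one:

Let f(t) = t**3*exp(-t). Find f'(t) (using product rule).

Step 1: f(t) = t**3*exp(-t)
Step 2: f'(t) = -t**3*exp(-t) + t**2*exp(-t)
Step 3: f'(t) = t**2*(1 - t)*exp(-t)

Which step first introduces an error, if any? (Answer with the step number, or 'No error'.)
Step 2

Step 2 is incorrect due to a wrong coefficient.
The step shows: -t**3*exp(-t) + t**2*exp(-t)
The correct value should be: -t**3*exp(-t) + 3*t**2*exp(-t)

Explanation: The coefficient 3 was incorrectly written as 1: the term 3*t**2*exp(-t) was incorrectly written as t**2*exp(-t)
The later steps are derived from this incorrect expression, so the error originates in Step 2.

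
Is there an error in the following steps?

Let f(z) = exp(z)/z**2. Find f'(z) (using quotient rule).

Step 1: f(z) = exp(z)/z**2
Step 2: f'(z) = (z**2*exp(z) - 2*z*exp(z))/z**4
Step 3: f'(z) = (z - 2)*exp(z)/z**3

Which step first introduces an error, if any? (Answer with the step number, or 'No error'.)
No error

All steps in this derivation are correct.
The final answer f'(z) = (z - 2)*exp(z)/z**3 is valid.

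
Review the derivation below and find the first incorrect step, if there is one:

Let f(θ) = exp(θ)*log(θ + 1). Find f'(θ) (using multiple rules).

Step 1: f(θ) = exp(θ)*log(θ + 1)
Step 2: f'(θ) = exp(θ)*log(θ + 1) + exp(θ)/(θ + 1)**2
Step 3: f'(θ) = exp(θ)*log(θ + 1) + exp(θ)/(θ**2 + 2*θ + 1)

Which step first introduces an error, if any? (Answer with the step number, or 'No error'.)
Step 2

Step 2 is incorrect due to a wrong exponent.
The step shows: exp(θ)*log(θ + 1) + exp(θ)/(θ + 1)**2
The correct value should be: exp(θ)*log(θ + 1) + exp(θ)/(θ + 1)

Explanation: The exponent -1 on θ + 1 was incorrectly written as -2: the term exp(θ)/(θ + 1) was incorrectly written as exp(θ)/(θ + 1)**2
The later steps are derived from this incorrect expression, so the error originates in Step 2.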